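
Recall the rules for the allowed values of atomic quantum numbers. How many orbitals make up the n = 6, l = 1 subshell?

3

A subshell has 2l+1 orbitals; with l = 1, that's 3.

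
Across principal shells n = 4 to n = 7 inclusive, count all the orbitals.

Shell n has n² orbitals: 4²=16 + 5²=25 + 6²=36 + 7²=49 = 126 orbitals.

126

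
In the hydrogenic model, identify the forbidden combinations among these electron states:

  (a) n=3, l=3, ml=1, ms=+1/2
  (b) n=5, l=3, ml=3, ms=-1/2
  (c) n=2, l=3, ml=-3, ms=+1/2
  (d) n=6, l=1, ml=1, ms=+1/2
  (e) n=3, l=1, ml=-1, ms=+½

(a) and (c)

(a) has l = 3 ≥ n = 3, violating 0 ≤ l ≤ n−1.
(c) has l = 3 ≥ n = 2, violating 0 ≤ l ≤ n−1.
The remaining sets (b), (d), (e) satisfy all four rules.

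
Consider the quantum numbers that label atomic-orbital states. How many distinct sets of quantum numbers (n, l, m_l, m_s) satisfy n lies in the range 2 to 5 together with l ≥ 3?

46

Go shell by shell, enumerating (l, m_l) with l ≥ 3:
n=4 → 7; n=5 → 16.
Orbitals: 7 + 16 = 23. Including both spin states (m_s = ±1/2) gives 2 × 23 = 46 states.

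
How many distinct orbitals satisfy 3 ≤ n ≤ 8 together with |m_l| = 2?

Go shell by shell, enumerating (l, m_l) with |m_l| = 2:
n=3 → 2; n=4 → 4; n=5 → 6; n=6 → 8; n=7 → 10; n=8 → 12.
Total orbitals: 2 + 4 + 6 + 8 + 10 + 12 = 42.

42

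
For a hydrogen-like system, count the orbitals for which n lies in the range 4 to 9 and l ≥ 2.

Treat each shell separately and count matching orbitals:
n=4 → 12; n=5 → 21; n=6 → 32; n=7 → 45; n=8 → 60; n=9 → 77.
Total orbitals: 12 + 21 + 32 + 45 + 60 + 77 = 247.

247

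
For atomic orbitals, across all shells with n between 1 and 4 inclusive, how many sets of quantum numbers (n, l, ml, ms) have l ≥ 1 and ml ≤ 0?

32

Treat each shell separately and count matching orbitals:
n=2 → 2; n=3 → 5; n=4 → 9.
Orbitals: 2 + 5 + 9 = 16. Including both spin states (ms = ±1/2) gives 2 × 16 = 32 states.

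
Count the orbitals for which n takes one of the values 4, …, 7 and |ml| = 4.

Work shell by shell — for each n, count the (l, ml) pairs that satisfy |ml| = 4:
n=5 → 2; n=6 → 4; n=7 → 6.
Total orbitals: 2 + 4 + 6 = 12.

12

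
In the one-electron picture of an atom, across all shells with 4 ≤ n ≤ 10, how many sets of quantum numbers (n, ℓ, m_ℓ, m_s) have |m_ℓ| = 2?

140

Go shell by shell, enumerating (ℓ, m_ℓ) with |m_ℓ| = 2:
n=4 → 4; n=5 → 6; n=6 → 8; n=7 → 10; n=8 → 12; n=9 → 14; n=10 → 16.
Orbitals: 4 + 6 + 8 + 10 + 12 + 14 + 16 = 70. Including both spin states (m_s = ±1/2) gives 2 × 70 = 140 states.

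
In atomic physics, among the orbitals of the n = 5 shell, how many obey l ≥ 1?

For n = 5, l ranges over 0 … 4.
Orbitals with l ≥ 1, by l: l=1 → 3; l=2 → 5; l=3 → 7; l=4 → 9.
Total orbitals: 3 + 5 + 7 + 9 = 24.

24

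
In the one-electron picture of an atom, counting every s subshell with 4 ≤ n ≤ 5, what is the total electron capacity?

An s subshell (ℓ = 0) exists for every n ≥ 1, so shells n = 4, 5 each contribute one — 2 subshells.
Since each s subshell holds 2(2·0+1) = 2 electrons, the total is 2 × 2 = 4.

4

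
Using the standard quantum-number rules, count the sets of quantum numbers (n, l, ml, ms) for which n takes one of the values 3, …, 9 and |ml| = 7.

12

For each n in the range, tally the orbitals obeying |ml| = 7:
n=8 → 2; n=9 → 4.
Orbitals: 2 + 4 = 6. Including both spin states (ms = ±1/2) gives 2 × 6 = 12 states.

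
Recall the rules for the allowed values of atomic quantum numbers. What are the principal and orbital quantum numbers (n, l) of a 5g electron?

n = 5, l = 4

The leading integer gives n = 5; the letter 'g' means l = 4.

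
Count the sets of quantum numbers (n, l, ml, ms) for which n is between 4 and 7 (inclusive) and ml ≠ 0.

208

Go shell by shell, enumerating (l, ml) with ml ≠ 0:
n=4 → 12; n=5 → 20; n=6 → 30; n=7 → 42.
Orbitals: 12 + 20 + 30 + 42 = 104. Including both spin states (ms = ±1/2) gives 2 × 104 = 208 states.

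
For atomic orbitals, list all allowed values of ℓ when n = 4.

0, 1, 2, 3

ℓ is an integer with 0 ≤ ℓ ≤ n−1, so for n = 4: ℓ = 0, 1, 2, 3.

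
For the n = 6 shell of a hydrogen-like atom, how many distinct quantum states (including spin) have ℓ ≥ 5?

22

Contributions: ℓ=5 → 11.
Orbitals: 11. Each orbital carries two spin states, so 11 × 2 = 22 states.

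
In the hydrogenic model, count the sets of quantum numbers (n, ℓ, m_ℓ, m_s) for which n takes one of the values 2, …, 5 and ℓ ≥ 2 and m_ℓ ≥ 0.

44

Work shell by shell — for each n, count the (ℓ, m_ℓ) pairs that satisfy ℓ ≥ 2 and m_ℓ ≥ 0:
n=3 → 3; n=4 → 7; n=5 → 12.
Orbitals: 3 + 7 + 12 = 22. Including both spin states (m_s = ±1/2) gives 2 × 22 = 44 states.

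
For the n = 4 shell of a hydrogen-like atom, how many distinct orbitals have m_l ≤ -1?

6

Go through l = 0, …, 3 (the values permitted for n = 4).
Orbitals with m_l ≤ -1, by l: l=1 → 1; l=2 → 2; l=3 → 3.
Total orbitals: 1 + 2 + 3 = 6.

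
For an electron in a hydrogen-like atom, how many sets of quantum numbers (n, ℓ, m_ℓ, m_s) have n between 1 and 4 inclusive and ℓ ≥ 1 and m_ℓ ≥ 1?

For each n in the range, tally the orbitals obeying ℓ ≥ 1 and m_ℓ ≥ 1:
n=2 → 1; n=3 → 3; n=4 → 6.
Orbitals: 1 + 3 + 6 = 10. Including both spin states (m_s = ±1/2) gives 2 × 10 = 20 states.

20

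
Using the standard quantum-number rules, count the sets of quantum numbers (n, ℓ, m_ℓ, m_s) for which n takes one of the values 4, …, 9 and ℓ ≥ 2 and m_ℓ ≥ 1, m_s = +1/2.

For each n in the range, tally the orbitals obeying ℓ ≥ 2 and m_ℓ ≥ 1:
n=4 → 5; n=5 → 9; n=6 → 14; n=7 → 20; n=8 → 27; n=9 → 35.
Orbitals: 5 + 9 + 14 + 20 + 27 + 35 = 110. With m_s fixed to +1/2 there is one state per orbital, so 110 states.

110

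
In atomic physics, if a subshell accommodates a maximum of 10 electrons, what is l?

l = 2 (d)

2(2l+1) = 10 ⇒ 2l+1 = 5 ⇒ l = 2.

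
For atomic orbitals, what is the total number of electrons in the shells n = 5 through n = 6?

Shell n has n² orbitals: 5²=25 + 6²=36 = 61 orbitals.
Two spin states per orbital: 2 × 61 = 122 electrons.

122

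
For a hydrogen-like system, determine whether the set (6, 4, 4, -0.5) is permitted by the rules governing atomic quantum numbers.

n = 6 is a positive integer. l = 4 satisfies 0 ≤ l ≤ n−1 = 5. ml = 4 lies in the range −l … +l (here −4 … 4). ms = -1/2 is one of ±1/2.
All four constraints are satisfied.

Allowed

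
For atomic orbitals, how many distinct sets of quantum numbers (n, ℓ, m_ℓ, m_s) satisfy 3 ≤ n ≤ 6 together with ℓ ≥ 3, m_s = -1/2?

Go shell by shell, enumerating (ℓ, m_ℓ) with ℓ ≥ 3:
n=4 → 7; n=5 → 16; n=6 → 27.
Orbitals: 7 + 16 + 27 = 50. With m_s fixed to -1/2 there is one state per orbital, so 50 states.

50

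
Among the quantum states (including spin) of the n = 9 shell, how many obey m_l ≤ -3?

With n = 9 the allowed l are 0, 1, …, 8.
Orbitals with m_l ≤ -3, by l: l=3 → 1; l=4 → 2; l=5 → 3; l=6 → 4; l=7 → 5; l=8 → 6.
Orbitals: 1 + 2 + 3 + 4 + 5 + 6 = 21. Each orbital carries two spin states, so 21 × 2 = 42 states.

42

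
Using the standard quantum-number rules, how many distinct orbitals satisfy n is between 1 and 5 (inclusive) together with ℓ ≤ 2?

Count contributing orbitals for each principal shell:
n=1 → 1; n=2 → 4; n=3 → 9; n=4 → 9; n=5 → 9.
Total orbitals: 1 + 4 + 9 + 9 + 9 = 32.

32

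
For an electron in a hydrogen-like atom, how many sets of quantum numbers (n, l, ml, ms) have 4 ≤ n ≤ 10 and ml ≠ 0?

Count contributing orbitals for each principal shell:
n=4 → 12; n=5 → 20; n=6 → 30; n=7 → 42; n=8 → 56; n=9 → 72; n=10 → 90.
Orbitals: 12 + 20 + 30 + 42 + 56 + 72 + 90 = 322. Including both spin states (ms = ±1/2) gives 2 × 322 = 644 states.

644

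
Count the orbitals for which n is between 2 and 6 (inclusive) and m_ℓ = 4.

Work shell by shell — for each n, count the (ℓ, m_ℓ) pairs that satisfy m_ℓ = 4:
n=5 → 1; n=6 → 2.
Total orbitals: 1 + 2 = 3.

3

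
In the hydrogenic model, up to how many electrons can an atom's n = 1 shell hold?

A shell holds 2n² electrons: 2 × 1² = 2 × 1 = 2.

2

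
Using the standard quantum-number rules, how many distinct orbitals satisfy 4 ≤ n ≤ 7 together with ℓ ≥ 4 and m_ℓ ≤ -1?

28

Count contributing orbitals for each principal shell:
n=5 → 4; n=6 → 9; n=7 → 15.
Total orbitals: 4 + 9 + 15 = 28.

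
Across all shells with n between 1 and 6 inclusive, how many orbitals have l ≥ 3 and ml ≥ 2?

16

Count contributing orbitals for each principal shell:
n=4 → 2; n=5 → 5; n=6 → 9.
Total orbitals: 2 + 5 + 9 = 16.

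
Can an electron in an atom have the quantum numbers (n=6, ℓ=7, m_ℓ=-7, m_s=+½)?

Invalid

The orbital quantum number must satisfy 0 ≤ ℓ ≤ n−1. With n = 6 the allowed ℓ values are 0, 1, 2, 3, 4, 5, so ℓ = 7 is out of range.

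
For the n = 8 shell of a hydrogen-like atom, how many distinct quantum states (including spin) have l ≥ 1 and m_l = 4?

8

The n = 8 shell has l = 0 through 7; check each.
Contributions: l=4 → 1; l=5 → 1; l=6 → 1; l=7 → 1.
Orbitals: 1 + 1 + 1 + 1 = 4. Each orbital carries two spin states, so 4 × 2 = 8 states.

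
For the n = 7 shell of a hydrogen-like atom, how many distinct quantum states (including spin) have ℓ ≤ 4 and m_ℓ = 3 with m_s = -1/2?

2

The n = 7 shell has ℓ = 0 through 6; check each.
Orbitals with ℓ ≤ 4 and m_ℓ = 3, by ℓ: ℓ=3 → 1; ℓ=4 → 1.
Orbitals: 1 + 1 = 2. With m_s fixed to a single value there is one state per orbital, giving 2 states.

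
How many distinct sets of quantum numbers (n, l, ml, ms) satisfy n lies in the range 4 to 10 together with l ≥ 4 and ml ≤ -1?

238

Per-shell orbital counts meeting the constraint:
n=5 → 4; n=6 → 9; n=7 → 15; n=8 → 22; n=9 → 30; n=10 → 39.
Orbitals: 4 + 9 + 15 + 22 + 30 + 39 = 119. Including both spin states (ms = ±1/2) gives 2 × 119 = 238 states.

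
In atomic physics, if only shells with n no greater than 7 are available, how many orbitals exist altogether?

Total orbitals = 1² + 2² + 3² + 4² + 5² + 6² + 7² = 140.

140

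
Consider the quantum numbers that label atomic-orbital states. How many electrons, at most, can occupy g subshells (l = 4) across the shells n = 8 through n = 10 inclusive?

A g subshell (l = 4) exists for every n ≥ 5, so shells n = 8, 9, 10 each contribute one — 3 subshells.
Since each g subshell holds 2(2·4+1) = 18 electrons, the total is 3 × 18 = 54.

54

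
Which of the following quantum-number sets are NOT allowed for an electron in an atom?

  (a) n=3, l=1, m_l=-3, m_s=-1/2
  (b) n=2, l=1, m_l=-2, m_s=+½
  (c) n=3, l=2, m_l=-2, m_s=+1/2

(a) has |m_l| = 3 > l = 1, violating −l ≤ m_l ≤ l.
(b) has |m_l| = 2 > l = 1, violating −l ≤ m_l ≤ l.
The remaining set (c) satisfies all four rules.

(a) and (b)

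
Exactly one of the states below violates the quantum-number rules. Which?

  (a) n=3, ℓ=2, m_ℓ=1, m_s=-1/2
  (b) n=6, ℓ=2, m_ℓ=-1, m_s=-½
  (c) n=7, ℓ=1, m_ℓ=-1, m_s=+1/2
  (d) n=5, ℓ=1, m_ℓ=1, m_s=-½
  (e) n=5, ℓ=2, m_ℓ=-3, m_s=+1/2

(e) has |m_ℓ| = 3 > ℓ = 2, violating −ℓ ≤ m_ℓ ≤ ℓ.
The remaining sets (a), (b), (c), (d) satisfy all four rules.

(e)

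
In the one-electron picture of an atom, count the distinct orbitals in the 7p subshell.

A subshell has 2l+1 orbitals; with l = 1, that's 3.

3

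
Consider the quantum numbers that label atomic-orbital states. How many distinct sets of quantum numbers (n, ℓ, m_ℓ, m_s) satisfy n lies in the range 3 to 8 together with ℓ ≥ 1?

386

Count contributing orbitals for each principal shell:
n=3 → 8; n=4 → 15; n=5 → 24; n=6 → 35; n=7 → 48; n=8 → 63.
Orbitals: 8 + 15 + 24 + 35 + 48 + 63 = 193. Including both spin states (m_s = ±1/2) gives 2 × 193 = 386 states.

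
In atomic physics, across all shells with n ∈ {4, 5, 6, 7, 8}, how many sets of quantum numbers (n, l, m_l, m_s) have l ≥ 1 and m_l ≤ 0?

210

For each n in the range, tally the orbitals obeying l ≥ 1 and m_l ≤ 0:
n=4 → 9; n=5 → 14; n=6 → 20; n=7 → 27; n=8 → 35.
Orbitals: 9 + 14 + 20 + 27 + 35 = 105. Including both spin states (m_s = ±1/2) gives 2 × 105 = 210 states.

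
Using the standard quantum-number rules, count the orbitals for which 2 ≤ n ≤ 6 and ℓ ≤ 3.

61

Work shell by shell — for each n, count the (ℓ, m_ℓ) pairs that satisfy ℓ ≤ 3:
n=2 → 4; n=3 → 9; n=4 → 16; n=5 → 16; n=6 → 16.
Total orbitals: 4 + 9 + 16 + 16 + 16 = 61.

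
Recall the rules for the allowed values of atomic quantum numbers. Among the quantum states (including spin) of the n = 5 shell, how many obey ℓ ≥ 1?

The n = 5 shell has ℓ = 0 through 4; check each.
Contributions: ℓ=1 → 3; ℓ=2 → 5; ℓ=3 → 7; ℓ=4 → 9.
Orbitals: 3 + 5 + 7 + 9 = 24. Each orbital carries two spin states, so 24 × 2 = 48 states.

48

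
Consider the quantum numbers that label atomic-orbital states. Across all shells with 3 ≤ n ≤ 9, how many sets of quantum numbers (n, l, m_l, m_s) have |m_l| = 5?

40

Per-shell orbital counts meeting the constraint:
n=6 → 2; n=7 → 4; n=8 → 6; n=9 → 8.
Orbitals: 2 + 4 + 6 + 8 = 20. Including both spin states (m_s = ±1/2) gives 2 × 20 = 40 states.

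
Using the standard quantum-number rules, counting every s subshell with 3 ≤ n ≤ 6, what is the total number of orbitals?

An s subshell (l = 0) exists for every n ≥ 1, so shells n = 3, 4, 5, 6 each contribute one — 4 subshells.
Since each s subshell has 2·0+1 = 1 orbital, the total is 4 × 1 = 4.

4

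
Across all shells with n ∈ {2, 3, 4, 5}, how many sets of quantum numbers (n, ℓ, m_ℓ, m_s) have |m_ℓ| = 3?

12

Work shell by shell — for each n, count the (ℓ, m_ℓ) pairs that satisfy |m_ℓ| = 3:
n=4 → 2; n=5 → 4.
Orbitals: 2 + 4 = 6. Including both spin states (m_s = ±1/2) gives 2 × 6 = 12 states.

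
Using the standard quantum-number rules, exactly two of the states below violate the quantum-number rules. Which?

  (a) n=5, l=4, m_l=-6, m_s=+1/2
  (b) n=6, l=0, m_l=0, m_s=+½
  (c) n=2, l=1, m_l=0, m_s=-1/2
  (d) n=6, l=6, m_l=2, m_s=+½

(a) has |m_l| = 6 > l = 4, violating −l ≤ m_l ≤ l.
(d) has l = 6 ≥ n = 6, violating 0 ≤ l ≤ n−1.
The remaining sets (b), (c) satisfy all four rules.

(a) and (d)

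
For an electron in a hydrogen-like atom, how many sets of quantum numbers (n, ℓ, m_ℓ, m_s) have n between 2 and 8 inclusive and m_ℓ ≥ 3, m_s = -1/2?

35

Go shell by shell, enumerating (ℓ, m_ℓ) with m_ℓ ≥ 3:
n=4 → 1; n=5 → 3; n=6 → 6; n=7 → 10; n=8 → 15.
Orbitals: 1 + 3 + 6 + 10 + 15 = 35. With m_s fixed to -1/2 there is one state per orbital, so 35 states.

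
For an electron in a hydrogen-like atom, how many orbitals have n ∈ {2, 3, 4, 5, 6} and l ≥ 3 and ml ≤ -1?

22

Treat each shell separately and count matching orbitals:
n=4 → 3; n=5 → 7; n=6 → 12.
Total orbitals: 3 + 7 + 12 = 22.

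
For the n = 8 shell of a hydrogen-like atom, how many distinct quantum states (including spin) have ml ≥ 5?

12

For n = 8, l ranges over 0 … 7.
Orbitals with ml ≥ 5, by l: l=5 → 1; l=6 → 2; l=7 → 3.
Orbitals: 1 + 2 + 3 = 6. Each orbital carries two spin states, so 6 × 2 = 12 states.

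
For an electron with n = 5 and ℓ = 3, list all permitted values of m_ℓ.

m_ℓ takes every integer from −ℓ to +ℓ. With ℓ = 3 that gives the 7 values -3, -2, -1, 0, 1, 2, 3.

-3, -2, -1, 0, 1, 2, 3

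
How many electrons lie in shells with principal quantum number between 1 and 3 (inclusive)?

Shell n has n² orbitals: 1²=1 + 2²=4 + 3²=9 = 14 orbitals.
Two spin states per orbital: 2 × 14 = 28 electrons.

28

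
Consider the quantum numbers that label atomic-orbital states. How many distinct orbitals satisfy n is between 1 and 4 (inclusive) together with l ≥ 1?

26

Per-shell orbital counts meeting the constraint:
n=2 → 3; n=3 → 8; n=4 → 15.
Total orbitals: 3 + 8 + 15 = 26.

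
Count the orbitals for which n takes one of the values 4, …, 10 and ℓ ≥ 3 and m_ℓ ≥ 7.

For each n in the range, tally the orbitals obeying ℓ ≥ 3 and m_ℓ ≥ 7:
n=8 → 1; n=9 → 3; n=10 → 6.
Total orbitals: 1 + 3 + 6 = 10.

10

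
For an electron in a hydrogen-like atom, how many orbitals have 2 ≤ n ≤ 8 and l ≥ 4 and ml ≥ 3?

For each n in the range, tally the orbitals obeying l ≥ 4 and ml ≥ 3:
n=5 → 2; n=6 → 5; n=7 → 9; n=8 → 14.
Total orbitals: 2 + 5 + 9 + 14 = 30.

30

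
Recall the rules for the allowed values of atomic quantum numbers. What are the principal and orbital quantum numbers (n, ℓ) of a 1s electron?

n = 1, ℓ = 0

The leading integer gives n = 1; the letter 's' means ℓ = 0.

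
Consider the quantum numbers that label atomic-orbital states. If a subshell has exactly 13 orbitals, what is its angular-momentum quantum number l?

l = 6 (i)

2l+1 = 13 gives l = 6.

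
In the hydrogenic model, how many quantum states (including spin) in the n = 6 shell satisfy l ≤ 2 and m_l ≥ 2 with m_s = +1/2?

1

Orbitals with l ≤ 2 and m_l ≥ 2, by l: l=2 → 1.
Orbitals: 1. With m_s fixed to a single value there is one state per orbital, giving 1 state.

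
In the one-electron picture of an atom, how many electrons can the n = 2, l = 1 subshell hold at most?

A subshell with l = 1 has 2l+1 = 3 orbitals, each holding 2 electrons (spin ±1/2), so 3 × 2 = 6.

6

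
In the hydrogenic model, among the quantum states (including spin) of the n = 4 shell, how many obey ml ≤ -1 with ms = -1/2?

For n = 4, l ranges over 0 … 3.
The (l, ml) pairs meeting ml ≤ -1 give: l=1 → 1; l=2 → 2; l=3 → 3.
Orbitals: 1 + 2 + 3 = 6. With ms fixed to a single value there is one state per orbital, giving 6 states.

6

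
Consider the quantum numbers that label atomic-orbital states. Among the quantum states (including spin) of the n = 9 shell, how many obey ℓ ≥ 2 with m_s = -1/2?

Contributions: ℓ=2 → 5; ℓ=3 → 7; ℓ=4 → 9; ℓ=5 → 11; ℓ=6 → 13; ℓ=7 → 15; ℓ=8 → 17.
Orbitals: 5 + 7 + 9 + 11 + 13 + 15 + 17 = 77. With m_s fixed to a single value there is one state per orbital, giving 77 states.

77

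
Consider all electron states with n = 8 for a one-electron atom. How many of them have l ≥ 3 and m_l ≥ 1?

50

Go through l = 0, …, 7 (the values permitted for n = 8).
Per l-value: l=3 → 3; l=4 → 4; l=5 → 5; l=6 → 6; l=7 → 7.
Orbitals: 3 + 4 + 5 + 6 + 7 = 25. Each orbital carries two spin states, so 25 × 2 = 50 states.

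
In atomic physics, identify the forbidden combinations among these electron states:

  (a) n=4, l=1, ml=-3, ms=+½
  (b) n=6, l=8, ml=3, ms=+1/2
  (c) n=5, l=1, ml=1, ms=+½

(a) and (b)

(a) has |ml| = 3 > l = 1, violating −l ≤ ml ≤ l.
(b) has l = 8 ≥ n = 6, violating 0 ≤ l ≤ n−1.
The remaining set (c) satisfies all four rules.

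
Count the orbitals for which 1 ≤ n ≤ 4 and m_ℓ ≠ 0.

20

Count contributing orbitals for each principal shell:
n=2 → 2; n=3 → 6; n=4 → 12.
Total orbitals: 2 + 6 + 12 = 20.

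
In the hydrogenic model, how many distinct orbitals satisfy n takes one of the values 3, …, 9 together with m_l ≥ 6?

10

Treat each shell separately and count matching orbitals:
n=7 → 1; n=8 → 3; n=9 → 6.
Total orbitals: 1 + 3 + 6 = 10.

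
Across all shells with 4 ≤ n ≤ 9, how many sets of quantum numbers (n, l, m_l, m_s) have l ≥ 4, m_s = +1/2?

175

Treat each shell separately and count matching orbitals:
n=5 → 9; n=6 → 20; n=7 → 33; n=8 → 48; n=9 → 65.
Orbitals: 9 + 20 + 33 + 48 + 65 = 175. With m_s fixed to +1/2 there is one state per orbital, so 175 states.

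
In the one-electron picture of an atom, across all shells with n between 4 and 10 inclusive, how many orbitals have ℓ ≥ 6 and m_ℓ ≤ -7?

10

Treat each shell separately and count matching orbitals:
n=8 → 1; n=9 → 3; n=10 → 6.
Total orbitals: 1 + 3 + 6 = 10.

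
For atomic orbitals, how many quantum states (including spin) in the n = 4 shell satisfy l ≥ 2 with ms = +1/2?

12

The (l, ml) pairs meeting l ≥ 2 give: l=2 → 5; l=3 → 7.
Orbitals: 5 + 7 = 12. With ms fixed to a single value there is one state per orbital, giving 12 states.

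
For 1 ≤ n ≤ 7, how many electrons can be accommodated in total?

Total orbitals = 1² + 2² + 3² + 4² + 5² + 6² + 7² = 140. Doubling for spin gives 280 electrons.

280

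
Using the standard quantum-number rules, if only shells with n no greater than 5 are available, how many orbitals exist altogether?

55

Total orbitals = 1² + 2² + 3² + 4² + 5² = 55.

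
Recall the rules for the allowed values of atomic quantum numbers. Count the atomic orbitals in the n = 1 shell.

1

The n = 1 shell contains n² = 1² = 1 orbital.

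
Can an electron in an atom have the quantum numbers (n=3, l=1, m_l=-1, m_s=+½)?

n = 3 is a positive integer. l = 1 satisfies 0 ≤ l ≤ n−1 = 2. m_l = -1 lies in the range −l … +l (here −1 … 1). m_s = +1/2 is one of ±1/2.
All four constraints are satisfied.

Yes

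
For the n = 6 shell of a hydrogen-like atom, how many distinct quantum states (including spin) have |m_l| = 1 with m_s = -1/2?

Per l-value: l=1 → 2; l=2 → 2; l=3 → 2; l=4 → 2; l=5 → 2.
Orbitals: 2 + 2 + 2 + 2 + 2 = 10. With m_s fixed to a single value there is one state per orbital, giving 10 states.

10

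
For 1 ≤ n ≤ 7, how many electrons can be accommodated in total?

280

Total orbitals = 1² + 2² + 3² + 4² + 5² + 6² + 7² = 140. Doubling for spin gives 280 electrons.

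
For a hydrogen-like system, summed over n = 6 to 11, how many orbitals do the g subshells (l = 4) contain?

54

A g subshell (l = 4) exists for every n ≥ 5, so shells n = 6, 7, 8, 9, 10, 11 each contribute one — 6 subshells.
Since each g subshell has 2·4+1 = 9 orbitals, the total is 6 × 9 = 54.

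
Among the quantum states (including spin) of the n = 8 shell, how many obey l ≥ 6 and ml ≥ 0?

30

The n = 8 shell has l = 0 through 7; check each.
Per l-value: l=6 → 7; l=7 → 8.
Orbitals: 7 + 8 = 15. Each orbital carries two spin states, so 15 × 2 = 30 states.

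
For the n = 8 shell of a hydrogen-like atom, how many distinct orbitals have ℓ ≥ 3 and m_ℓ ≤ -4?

10

The (ℓ, m_ℓ) pairs meeting ℓ ≥ 3 and m_ℓ ≤ -4 give: ℓ=4 → 1; ℓ=5 → 2; ℓ=6 → 3; ℓ=7 → 4.
Total orbitals: 1 + 2 + 3 + 4 = 10.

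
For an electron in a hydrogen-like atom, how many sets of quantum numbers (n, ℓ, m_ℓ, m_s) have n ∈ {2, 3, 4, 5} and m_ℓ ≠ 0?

For each n in the range, tally the orbitals obeying m_ℓ ≠ 0:
n=2 → 2; n=3 → 6; n=4 → 12; n=5 → 20.
Orbitals: 2 + 6 + 12 + 20 = 40. Including both spin states (m_s = ±1/2) gives 2 × 40 = 80 states.

80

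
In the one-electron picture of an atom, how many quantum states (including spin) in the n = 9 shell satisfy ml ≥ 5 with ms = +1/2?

10

Orbitals with ml ≥ 5, by l: l=5 → 1; l=6 → 2; l=7 → 3; l=8 → 4.
Orbitals: 1 + 2 + 3 + 4 = 10. With ms fixed to a single value there is one state per orbital, giving 10 states.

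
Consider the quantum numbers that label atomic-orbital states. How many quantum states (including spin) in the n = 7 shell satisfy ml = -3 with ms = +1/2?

4

Go through l = 0, …, 6 (the values permitted for n = 7).
The (l, ml) pairs meeting ml = -3 give: l=3 → 1; l=4 → 1; l=5 → 1; l=6 → 1.
Orbitals: 1 + 1 + 1 + 1 = 4. With ms fixed to a single value there is one state per orbital, giving 4 states.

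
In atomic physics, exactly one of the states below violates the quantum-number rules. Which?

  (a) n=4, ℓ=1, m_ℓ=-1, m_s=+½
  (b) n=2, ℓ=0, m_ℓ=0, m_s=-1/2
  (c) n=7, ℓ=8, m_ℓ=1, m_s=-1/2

(c) has ℓ = 8 ≥ n = 7, violating 0 ≤ ℓ ≤ n−1.
The remaining sets (a), (b) satisfy all four rules.

(c)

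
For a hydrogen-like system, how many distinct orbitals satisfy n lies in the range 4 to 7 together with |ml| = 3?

For each n in the range, tally the orbitals obeying |ml| = 3:
n=4 → 2; n=5 → 4; n=6 → 6; n=7 → 8.
Total orbitals: 2 + 4 + 6 + 8 = 20.

20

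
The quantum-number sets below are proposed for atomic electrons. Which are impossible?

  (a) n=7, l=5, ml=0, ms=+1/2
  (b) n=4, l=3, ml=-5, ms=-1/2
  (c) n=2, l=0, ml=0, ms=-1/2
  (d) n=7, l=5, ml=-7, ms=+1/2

(b) and (d)

(b) has |ml| = 5 > l = 3, violating −l ≤ ml ≤ l.
(d) has |ml| = 7 > l = 5, violating −l ≤ ml ≤ l.
The remaining sets (a), (c) satisfy all four rules.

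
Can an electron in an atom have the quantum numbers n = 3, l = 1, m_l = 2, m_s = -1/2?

Invalid

The magnetic quantum number must satisfy −l ≤ m_l ≤ l. With l = 1, m_l can only be -1, 0, 1, so m_l = 2 is forbidden.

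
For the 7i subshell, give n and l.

n = 7, l = 6

The leading integer gives n = 7; the letter 'i' means l = 6.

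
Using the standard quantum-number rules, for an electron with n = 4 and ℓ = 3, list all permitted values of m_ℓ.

-3, -2, -1, 0, 1, 2, 3

m_ℓ takes every integer from −ℓ to +ℓ. With ℓ = 3 that gives the 7 values -3, -2, -1, 0, 1, 2, 3.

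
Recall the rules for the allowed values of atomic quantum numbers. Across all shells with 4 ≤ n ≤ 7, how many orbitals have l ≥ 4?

62

Per-shell orbital counts meeting the constraint:
n=5 → 9; n=6 → 20; n=7 → 33.
Total orbitals: 9 + 20 + 33 = 62.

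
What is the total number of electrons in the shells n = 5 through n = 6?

Shell n has n² orbitals: 5²=25 + 6²=36 = 61 orbitals.
Two spin states per orbital: 2 × 61 = 122 electrons.

122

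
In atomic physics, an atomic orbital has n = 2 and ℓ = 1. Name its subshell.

2p

ℓ = 1 corresponds to the letter 'p', so the subshell is 2p.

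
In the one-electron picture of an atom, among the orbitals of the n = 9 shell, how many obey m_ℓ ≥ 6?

Contributions: ℓ=6 → 1; ℓ=7 → 2; ℓ=8 → 3.
Total orbitals: 1 + 2 + 3 = 6.

6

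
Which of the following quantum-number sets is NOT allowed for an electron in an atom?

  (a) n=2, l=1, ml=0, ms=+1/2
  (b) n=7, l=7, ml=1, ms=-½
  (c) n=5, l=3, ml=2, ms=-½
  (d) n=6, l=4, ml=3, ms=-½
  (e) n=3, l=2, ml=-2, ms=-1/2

(b)

(b) has l = 7 ≥ n = 7, violating 0 ≤ l ≤ n−1.
The remaining sets (a), (c), (d), (e) satisfy all four rules.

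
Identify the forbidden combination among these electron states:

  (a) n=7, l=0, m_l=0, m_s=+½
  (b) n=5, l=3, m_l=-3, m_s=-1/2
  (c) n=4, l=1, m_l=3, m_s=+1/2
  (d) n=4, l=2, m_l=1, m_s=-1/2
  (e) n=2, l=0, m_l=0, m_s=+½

(c)

(c) has |m_l| = 3 > l = 1, violating −l ≤ m_l ≤ l.
The remaining sets (a), (b), (d), (e) satisfy all four rules.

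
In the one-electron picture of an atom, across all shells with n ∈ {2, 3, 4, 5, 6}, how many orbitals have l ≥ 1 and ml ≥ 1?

35

For each n in the range, tally the orbitals obeying l ≥ 1 and ml ≥ 1:
n=2 → 1; n=3 → 3; n=4 → 6; n=5 → 10; n=6 → 15.
Total orbitals: 1 + 3 + 6 + 10 + 15 = 35.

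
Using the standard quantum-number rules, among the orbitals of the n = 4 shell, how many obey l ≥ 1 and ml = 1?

3

Go through l = 0, …, 3 (the values permitted for n = 4).
The (l, ml) pairs meeting l ≥ 1 and ml = 1 give: l=1 → 1; l=2 → 1; l=3 → 1.
Total orbitals: 1 + 1 + 1 = 3.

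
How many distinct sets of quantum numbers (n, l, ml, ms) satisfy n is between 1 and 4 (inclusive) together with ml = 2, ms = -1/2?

3

Count contributing orbitals for each principal shell:
n=3 → 1; n=4 → 2.
Orbitals: 1 + 2 = 3. With ms fixed to -1/2 there is one state per orbital, so 3 states.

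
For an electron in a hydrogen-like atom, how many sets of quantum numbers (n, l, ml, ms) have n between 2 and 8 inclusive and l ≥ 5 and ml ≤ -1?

68

Work shell by shell — for each n, count the (l, ml) pairs that satisfy l ≥ 5 and ml ≤ -1:
n=6 → 5; n=7 → 11; n=8 → 18.
Orbitals: 5 + 11 + 18 = 34. Including both spin states (ms = ±1/2) gives 2 × 34 = 68 states.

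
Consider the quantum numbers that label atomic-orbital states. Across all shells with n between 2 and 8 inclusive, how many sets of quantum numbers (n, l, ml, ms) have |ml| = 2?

Go shell by shell, enumerating (l, ml) with |ml| = 2:
n=3 → 2; n=4 → 4; n=5 → 6; n=6 → 8; n=7 → 10; n=8 → 12.
Orbitals: 2 + 4 + 6 + 8 + 10 + 12 = 42. Including both spin states (ms = ±1/2) gives 2 × 42 = 84 states.

84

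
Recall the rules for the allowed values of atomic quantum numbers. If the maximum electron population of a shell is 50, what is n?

2n² = 50 ⇒ n² = 25 ⇒ n = 5.

n = 5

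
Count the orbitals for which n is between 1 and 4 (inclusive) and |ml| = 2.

6

Per-shell orbital counts meeting the constraint:
n=3 → 2; n=4 → 4.
Total orbitals: 2 + 4 = 6.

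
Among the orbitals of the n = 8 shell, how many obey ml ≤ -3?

15

For n = 8, l ranges over 0 … 7.
The (l, ml) pairs meeting ml ≤ -3 give: l=3 → 1; l=4 → 2; l=5 → 3; l=6 → 4; l=7 → 5.
Total orbitals: 1 + 2 + 3 + 4 + 5 = 15.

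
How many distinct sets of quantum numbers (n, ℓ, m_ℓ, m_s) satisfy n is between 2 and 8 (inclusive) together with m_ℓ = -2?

42

Go shell by shell, enumerating (ℓ, m_ℓ) with m_ℓ = -2:
n=3 → 1; n=4 → 2; n=5 → 3; n=6 → 4; n=7 → 5; n=8 → 6.
Orbitals: 1 + 2 + 3 + 4 + 5 + 6 = 21. Including both spin states (m_s = ±1/2) gives 2 × 21 = 42 states.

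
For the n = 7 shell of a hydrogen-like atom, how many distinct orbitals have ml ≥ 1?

Contributions: l=1 → 1; l=2 → 2; l=3 → 3; l=4 → 4; l=5 → 5; l=6 → 6.
Total orbitals: 1 + 2 + 3 + 4 + 5 + 6 = 21.

21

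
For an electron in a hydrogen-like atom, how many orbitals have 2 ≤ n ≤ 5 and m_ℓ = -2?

Work shell by shell — for each n, count the (ℓ, m_ℓ) pairs that satisfy m_ℓ = -2:
n=3 → 1; n=4 → 2; n=5 → 3.
Total orbitals: 1 + 2 + 3 = 6.

6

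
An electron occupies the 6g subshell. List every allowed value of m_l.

The 6g subshell has l = 4, and m_l takes every integer from −l to +l. With l = 4 that gives the 9 values -4, -3, -2, -1, 0, 1, 2, 3, 4.

-4, -3, -2, -1, 0, 1, 2, 3, 4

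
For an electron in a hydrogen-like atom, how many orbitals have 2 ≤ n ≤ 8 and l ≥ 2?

Go shell by shell, enumerating (l, m_l) with l ≥ 2:
n=3 → 5; n=4 → 12; n=5 → 21; n=6 → 32; n=7 → 45; n=8 → 60.
Total orbitals: 5 + 12 + 21 + 32 + 45 + 60 = 175.

175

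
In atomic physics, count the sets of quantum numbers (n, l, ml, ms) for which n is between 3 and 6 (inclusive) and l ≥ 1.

Treat each shell separately and count matching orbitals:
n=3 → 8; n=4 → 15; n=5 → 24; n=6 → 35.
Orbitals: 8 + 15 + 24 + 35 = 82. Including both spin states (ms = ±1/2) gives 2 × 82 = 164 states.

164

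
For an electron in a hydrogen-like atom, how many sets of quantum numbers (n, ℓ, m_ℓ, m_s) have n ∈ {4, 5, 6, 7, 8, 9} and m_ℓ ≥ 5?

Count contributing orbitals for each principal shell:
n=6 → 1; n=7 → 3; n=8 → 6; n=9 → 10.
Orbitals: 1 + 3 + 6 + 10 = 20. Including both spin states (m_s = ±1/2) gives 2 × 20 = 40 states.

40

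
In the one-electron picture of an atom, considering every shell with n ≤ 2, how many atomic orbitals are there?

5

Total orbitals = 1² + 2² = 5.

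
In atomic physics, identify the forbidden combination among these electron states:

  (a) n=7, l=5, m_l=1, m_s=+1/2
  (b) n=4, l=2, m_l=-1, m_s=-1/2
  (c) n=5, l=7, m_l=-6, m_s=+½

(c)

(c) has l = 7 ≥ n = 5, violating 0 ≤ l ≤ n−1.
The remaining sets (a), (b) satisfy all four rules.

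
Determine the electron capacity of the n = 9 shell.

162

A shell holds 2n² electrons: 2 × 9² = 2 × 81 = 162.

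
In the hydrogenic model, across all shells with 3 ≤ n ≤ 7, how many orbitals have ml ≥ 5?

4

Treat each shell separately and count matching orbitals:
n=6 → 1; n=7 → 3.
Total orbitals: 1 + 3 = 4.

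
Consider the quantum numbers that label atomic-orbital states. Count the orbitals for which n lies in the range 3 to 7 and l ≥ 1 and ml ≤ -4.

10

Treat each shell separately and count matching orbitals:
n=5 → 1; n=6 → 3; n=7 → 6.
Total orbitals: 1 + 3 + 6 = 10.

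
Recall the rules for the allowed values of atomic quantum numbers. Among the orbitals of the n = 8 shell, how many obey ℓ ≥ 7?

15

With n = 8 the allowed ℓ are 0, 1, …, 7.
The (ℓ, m_ℓ) pairs meeting ℓ ≥ 7 give: ℓ=7 → 15.
Total orbitals: 15.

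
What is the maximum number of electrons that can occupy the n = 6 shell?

A shell holds 2n² electrons: 2 × 6² = 2 × 36 = 72.

72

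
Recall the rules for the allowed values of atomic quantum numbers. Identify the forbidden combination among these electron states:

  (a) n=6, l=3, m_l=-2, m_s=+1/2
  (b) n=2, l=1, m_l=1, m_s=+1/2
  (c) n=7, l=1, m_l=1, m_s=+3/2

(c)

(c) has m_s = +3/2, but an electron's spin must be ±1/2.
The remaining sets (a), (b) satisfy all four rules.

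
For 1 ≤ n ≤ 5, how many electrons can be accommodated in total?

110

Total orbitals = 1² + 2² + 3² + 4² + 5² = 55. Doubling for spin gives 110 electrons.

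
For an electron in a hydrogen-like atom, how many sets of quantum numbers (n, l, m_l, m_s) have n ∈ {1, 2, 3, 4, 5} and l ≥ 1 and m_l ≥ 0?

60

Work shell by shell — for each n, count the (l, m_l) pairs that satisfy l ≥ 1 and m_l ≥ 0:
n=2 → 2; n=3 → 5; n=4 → 9; n=5 → 14.
Orbitals: 2 + 5 + 9 + 14 = 30. Including both spin states (m_s = ±1/2) gives 2 × 30 = 60 states.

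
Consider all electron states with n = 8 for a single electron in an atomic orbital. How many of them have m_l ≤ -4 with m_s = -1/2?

10

For n = 8, l ranges over 0 … 7.
Contributions: l=4 → 1; l=5 → 2; l=6 → 3; l=7 → 4.
Orbitals: 1 + 2 + 3 + 4 = 10. With m_s fixed to a single value there is one state per orbital, giving 10 states.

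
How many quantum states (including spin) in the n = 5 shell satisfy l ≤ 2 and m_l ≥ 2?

With n = 5 the allowed l are 0, 1, …, 4.
The (l, m_l) pairs meeting l ≤ 2 and m_l ≥ 2 give: l=2 → 1.
Orbitals: 1. Each orbital carries two spin states, so 1 × 2 = 2 states.

2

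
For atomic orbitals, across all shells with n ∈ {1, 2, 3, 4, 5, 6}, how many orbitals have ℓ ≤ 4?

Go shell by shell, enumerating (ℓ, m_ℓ) with ℓ ≤ 4:
n=1 → 1; n=2 → 4; n=3 → 9; n=4 → 16; n=5 → 25; n=6 → 25.
Total orbitals: 1 + 4 + 9 + 16 + 25 + 25 = 80.

80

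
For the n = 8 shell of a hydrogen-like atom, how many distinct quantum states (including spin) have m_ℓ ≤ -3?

30

For n = 8, ℓ ranges over 0 … 7.
Per ℓ-value: ℓ=3 → 1; ℓ=4 → 2; ℓ=5 → 3; ℓ=6 → 4; ℓ=7 → 5.
Orbitals: 1 + 2 + 3 + 4 + 5 = 15. Each orbital carries two spin states, so 15 × 2 = 30 states.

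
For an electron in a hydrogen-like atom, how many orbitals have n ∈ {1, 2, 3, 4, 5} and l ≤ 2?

Go shell by shell, enumerating (l, m_l) with l ≤ 2:
n=1 → 1; n=2 → 4; n=3 → 9; n=4 → 9; n=5 → 9.
Total orbitals: 1 + 4 + 9 + 9 + 9 = 32.

32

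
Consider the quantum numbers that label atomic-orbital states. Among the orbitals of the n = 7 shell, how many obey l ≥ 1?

48

The n = 7 shell has l = 0 through 6; check each.
Contributions: l=1 → 3; l=2 → 5; l=3 → 7; l=4 → 9; l=5 → 11; l=6 → 13.
Total orbitals: 3 + 5 + 7 + 9 + 11 + 13 = 48.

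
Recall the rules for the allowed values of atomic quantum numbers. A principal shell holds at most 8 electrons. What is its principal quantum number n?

n = 2

2n² = 8 ⇒ n² = 4 ⇒ n = 2.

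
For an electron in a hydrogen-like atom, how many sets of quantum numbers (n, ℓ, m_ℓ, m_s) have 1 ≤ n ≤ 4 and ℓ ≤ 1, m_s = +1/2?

For each n in the range, tally the orbitals obeying ℓ ≤ 1:
n=1 → 1; n=2 → 4; n=3 → 4; n=4 → 4.
Orbitals: 1 + 4 + 4 + 4 = 13. With m_s fixed to +1/2 there is one state per orbital, so 13 states.

13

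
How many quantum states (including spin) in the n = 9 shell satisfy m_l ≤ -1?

For n = 9, l ranges over 0 … 8.
Orbitals with m_l ≤ -1, by l: l=1 → 1; l=2 → 2; l=3 → 3; l=4 → 4; l=5 → 5; l=6 → 6; l=7 → 7; l=8 → 8.
Orbitals: 1 + 2 + 3 + 4 + 5 + 6 + 7 + 8 = 36. Each orbital carries two spin states, so 36 × 2 = 72 states.

72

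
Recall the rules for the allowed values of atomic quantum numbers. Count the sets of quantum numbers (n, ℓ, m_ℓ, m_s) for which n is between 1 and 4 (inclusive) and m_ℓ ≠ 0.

40

Go shell by shell, enumerating (ℓ, m_ℓ) with m_ℓ ≠ 0:
n=2 → 2; n=3 → 6; n=4 → 12.
Orbitals: 2 + 6 + 12 = 20. Including both spin states (m_s = ±1/2) gives 2 × 20 = 40 states.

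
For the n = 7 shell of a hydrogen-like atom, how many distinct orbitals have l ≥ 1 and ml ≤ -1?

21

The n = 7 shell has l = 0 through 6; check each.
The (l, ml) pairs meeting l ≥ 1 and ml ≤ -1 give: l=1 → 1; l=2 → 2; l=3 → 3; l=4 → 4; l=5 → 5; l=6 → 6.
Total orbitals: 1 + 2 + 3 + 4 + 5 + 6 = 21.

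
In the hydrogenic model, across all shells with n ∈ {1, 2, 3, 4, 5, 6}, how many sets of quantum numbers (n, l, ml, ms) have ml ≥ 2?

Per-shell orbital counts meeting the constraint:
n=3 → 1; n=4 → 3; n=5 → 6; n=6 → 10.
Orbitals: 1 + 3 + 6 + 10 = 20. Including both spin states (ms = ±1/2) gives 2 × 20 = 40 states.

40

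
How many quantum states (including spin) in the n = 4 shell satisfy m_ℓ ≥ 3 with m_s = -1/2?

Contributions: ℓ=3 → 1.
Orbitals: 1. With m_s fixed to a single value there is one state per orbital, giving 1 state.

1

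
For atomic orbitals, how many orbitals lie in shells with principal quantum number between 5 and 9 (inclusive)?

255

Shell n has n² orbitals: 5²=25 + 6²=36 + 7²=49 + 8²=64 + 9²=81 = 255 orbitals.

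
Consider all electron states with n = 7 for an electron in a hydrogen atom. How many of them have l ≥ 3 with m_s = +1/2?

Contributions: l=3 → 7; l=4 → 9; l=5 → 11; l=6 → 13.
Orbitals: 7 + 9 + 11 + 13 = 40. With m_s fixed to a single value there is one state per orbital, giving 40 states.

40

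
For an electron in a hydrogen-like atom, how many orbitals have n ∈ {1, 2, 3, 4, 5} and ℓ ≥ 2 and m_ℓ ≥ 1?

For each n in the range, tally the orbitals obeying ℓ ≥ 2 and m_ℓ ≥ 1:
n=3 → 2; n=4 → 5; n=5 → 9.
Total orbitals: 2 + 5 + 9 = 16.

16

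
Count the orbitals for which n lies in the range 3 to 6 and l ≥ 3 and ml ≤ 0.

28

For each n in the range, tally the orbitals obeying l ≥ 3 and ml ≤ 0:
n=4 → 4; n=5 → 9; n=6 → 15.
Total orbitals: 4 + 9 + 15 = 28.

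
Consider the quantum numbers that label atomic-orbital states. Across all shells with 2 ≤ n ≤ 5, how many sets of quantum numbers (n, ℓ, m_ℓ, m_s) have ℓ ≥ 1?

100

Count contributing orbitals for each principal shell:
n=2 → 3; n=3 → 8; n=4 → 15; n=5 → 24.
Orbitals: 3 + 8 + 15 + 24 = 50. Including both spin states (m_s = ±1/2) gives 2 × 50 = 100 states.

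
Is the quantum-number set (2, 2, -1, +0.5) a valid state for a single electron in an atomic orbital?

The orbital quantum number must satisfy 0 ≤ l ≤ n−1. With n = 2 the allowed l values are 0, 1, so l = 2 is out of range.

Not allowed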